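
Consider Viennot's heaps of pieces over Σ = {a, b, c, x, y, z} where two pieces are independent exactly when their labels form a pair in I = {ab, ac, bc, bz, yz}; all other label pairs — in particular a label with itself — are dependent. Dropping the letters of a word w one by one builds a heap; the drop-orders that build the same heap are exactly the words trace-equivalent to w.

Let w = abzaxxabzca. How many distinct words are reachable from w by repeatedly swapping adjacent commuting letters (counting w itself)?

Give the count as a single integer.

40

drop 0:a onto floor
drop 1:b onto floor
drop 2:z onto {0:a}
drop 3:a onto {2:z}
drop 4:x onto {1:b, 3:a}
drop 5:x onto {4:x}
drop 6:a onto {5:x}
drop 7:b onto {5:x}
drop 8:z onto {6:a}
drop 9:c onto {8:z}
drop 10:a onto {8:z}
ground layer = {0:a, 1:b}
drop-orders for the pieces not yet dropped (sum over which currently-grounded one goes next):
  1 to go: {7} 1  {9} 1  {10} 1
  2 to go: {7,9} 2  {7,10} 2  {9,10} 2
  3 to go: {7,9,10} 6  {8,9,10} 2
  4 to go: {6,8,9,10} 2  {7,8,9,10} 8
  5 to go: {6,7,8,9,10} 10
  6 to go: {5,6,7,8,9,10} 10
  7 to go: {4,5,6,7,8,9,10} 10
  8 to go: {1,4,5,6,7,8,9,10} 10  {3,4,5,6,7,8,9,10} 10
  9 to go: {1,3,4,5,6,7,8,9,10} 20  {2,3,4,5,6,7,8,9,10} 10
  if 0:a drops first: 30 orders
  if 1:b drops first: 10 orders
heap linearizations: 40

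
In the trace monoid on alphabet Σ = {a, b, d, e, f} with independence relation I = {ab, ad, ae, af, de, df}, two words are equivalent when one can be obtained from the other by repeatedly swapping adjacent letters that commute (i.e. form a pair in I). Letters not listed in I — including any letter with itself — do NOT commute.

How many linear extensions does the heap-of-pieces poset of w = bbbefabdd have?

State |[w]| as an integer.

#0=b has no predecessor
#1=b depends on [0:b]
#2=b depends on [1:b]
#3=e depends on [2:b]
#4=f depends on [3:e]
#5=a has no predecessor
#6=b depends on [4:f]
#7=d depends on [6:b]
#8=d depends on [7:d]
sources: [0:b, 5:a]
N(rest) = Σ N(rest − s) over sources s of rest; N(one piece) = 1:
  size 1 → [5]=1  [8]=1
  size 2 → [5,8]=2  [7,8]=1
  size 3 → [5,7,8]=3  [6,7,8]=1
  size 4 → [4,6,7,8]=1  [5,6,7,8]=4
  size 5 → [3,4,6,7,8]=1  [4,5,6,7,8]=5
  size 6 → [2,3,4,6,7,8]=1  [3,4,5,6,7,8]=6
  size 7 → [1,2,3,4,6,7,8]=1  [2,3,4,5,6,7,8]=7
  first=0(b) contributes 8
  first=5(a) contributes 1
|[w]| = 9

9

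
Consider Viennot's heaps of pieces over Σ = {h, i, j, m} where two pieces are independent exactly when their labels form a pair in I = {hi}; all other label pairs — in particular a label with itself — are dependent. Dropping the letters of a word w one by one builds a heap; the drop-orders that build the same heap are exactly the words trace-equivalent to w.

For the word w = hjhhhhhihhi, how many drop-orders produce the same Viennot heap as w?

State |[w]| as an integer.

0(h) covers ∅
1(j) covers 0:h
2(h) covers 1:j
3(h) covers 2:h
4(h) covers 3:h
5(h) covers 4:h
6(h) covers 5:h
7(i) covers 1:j
8(h) covers 6:h
9(h) covers 8:h
10(i) covers 7:i
floor of heap: 0:h
completions by unplaced set U, small U first (add the entries for U minus each lowest piece of U):
  |U|=1: {9}:1  {10}:1
  |U|=2: {7,10}:1  {8,9}:1  {9,10}:2
  |U|=3: {6,8,9}:1  {7,9,10}:3  {8,9,10}:3
  |U|=4: {5,6,8,9}:1  {6,8,9,10}:4  {7,8,9,10}:6
  |U|=5: {4,5,6,8,9}:1  {5,6,8,9,10}:5  {6,7,8,9,10}:10
  |U|=6: {3,4,5,6,8,9}:1  {4,5,6,8,9,10}:6  {5,6,7,8,9,10}:15
  |U|=7: {2,3,4,5,6,8,9}:1  {3,4,5,6,8,9,10}:7  {4,5,6,7,8,9,10}:21
  |U|=8: {2,3,4,5,6,8,9,10}:8  {3,4,5,6,7,8,9,10}:28
  |U|=9: {2,3,4,5,6,7,8,9,10}:36
  start at 0(h): 36

36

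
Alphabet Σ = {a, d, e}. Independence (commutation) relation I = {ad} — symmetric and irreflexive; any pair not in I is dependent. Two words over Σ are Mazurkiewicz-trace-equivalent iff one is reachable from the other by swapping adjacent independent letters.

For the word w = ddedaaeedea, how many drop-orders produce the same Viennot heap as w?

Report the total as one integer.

3

piece 0:d — minimal
piece 1:d rests on {0:d}
piece 2:e rests on {1:d}
piece 3:d rests on {2:e}
piece 4:a rests on {2:e}
piece 5:a rests on {4:a}
piece 6:e rests on {3:d, 5:a}
piece 7:e rests on {6:e}
piece 8:d rests on {7:e}
piece 9:e rests on {8:d}
piece 10:a rests on {9:e}
minimal pieces: {0:d}
ways to finish when only these pieces remain (= sum over removing one remaining piece with nothing left below it):
  1 left: {10}→1
  2 left: {9,10}→1
  3 left: {8,9,10}→1
  4 left: {7,8,9,10}→1
  5 left: {6,7,8,9,10}→1
  6 left: {3,6,7,8,9,10}→1  {5,6,7,8,9,10}→1
  7 left: {3,5,6,7,8,9,10}→2  {4,5,6,7,8,9,10}→1
  8 left: {3,4,5,6,7,8,9,10}→3
  9 left: {2,3,4,5,6,7,8,9,10}→3
  placing 0:d first → 3 extensions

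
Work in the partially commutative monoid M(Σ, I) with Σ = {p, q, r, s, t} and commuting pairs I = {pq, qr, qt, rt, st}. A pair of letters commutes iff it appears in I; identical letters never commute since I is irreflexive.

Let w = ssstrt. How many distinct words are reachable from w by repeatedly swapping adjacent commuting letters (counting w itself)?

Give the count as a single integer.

#0=s has no predecessor
#1=s depends on [0:s]
#2=s depends on [1:s]
#3=t has no predecessor
#4=r depends on [2:s]
#5=t depends on [3:t]
sources: [0:s, 3:t]
N(rest) = Σ N(rest − s) over sources s of rest; N(one piece) = 1:
  size 1 → [4]=1  [5]=1
  size 2 → [2,4]=1  [3,5]=1  [4,5]=2
  size 3 → [1,2,4]=1  [2,4,5]=3  [3,4,5]=3
  size 4 → [0,1,2,4]=1  [1,2,4,5]=4  [2,3,4,5]=6
  first=0(s) contributes 10
  first=3(t) contributes 5
|[w]| = 15

15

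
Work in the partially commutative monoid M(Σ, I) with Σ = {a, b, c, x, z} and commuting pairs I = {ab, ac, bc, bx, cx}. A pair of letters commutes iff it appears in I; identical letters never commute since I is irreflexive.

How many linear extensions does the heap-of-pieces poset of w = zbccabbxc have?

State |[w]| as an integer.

drop 0:z onto floor
drop 1:b onto {0:z}
drop 2:c onto {0:z}
drop 3:c onto {2:c}
drop 4:a onto {0:z}
drop 5:b onto {1:b}
drop 6:b onto {5:b}
drop 7:x onto {4:a}
drop 8:c onto {3:c}
ground layer = {0:z}
drop-orders for the pieces not yet dropped (sum over which currently-grounded one goes next):
  1 to go: {6} 1  {7} 1  {8} 1
  2 to go: {3,8} 1  {4,7} 1  {5,6} 1  {6,7} 2  {6,8} 2  {7,8} 2
  3 to go: {1,5,6} 1  {2,3,8} 1  {3,6,8} 3  {3,7,8} 3  {4,6,7} 3  {4,7,8} 3  {5,6,7} 3  {5,6,8} 3  {6,7,8} 6
  4 to go: {1,5,6,7} 4  {1,5,6,8} 4  {2,3,6,8} 4  {2,3,7,8} 4  {3,4,7,8} 6  {3,5,6,8} 6  {3,6,7,8} 12  {4,5,6,7} 6  {4,6,7,8} 12  {5,6,7,8} 12
  5 to go: {1,3,5,6,8} 10  {1,4,5,6,7} 10  {1,5,6,7,8} 20  {2,3,4,7,8} 10  {2,3,5,6,8} 10  {2,3,6,7,8} 20  {3,4,6,7,8} 30  {3,5,6,7,8} 30  {4,5,6,7,8} 30
  6 to go: {1,2,3,5,6,8} 20  {1,3,5,6,7,8} 60  {1,4,5,6,7,8} 60  {2,3,4,6,7,8} 60  {2,3,5,6,7,8} 60  {3,4,5,6,7,8} 90
  7 to go: {1,2,3,5,6,7,8} 140  {1,3,4,5,6,7,8} 210  {2,3,4,5,6,7,8} 210
  if 0:z drops first: 560 orders

560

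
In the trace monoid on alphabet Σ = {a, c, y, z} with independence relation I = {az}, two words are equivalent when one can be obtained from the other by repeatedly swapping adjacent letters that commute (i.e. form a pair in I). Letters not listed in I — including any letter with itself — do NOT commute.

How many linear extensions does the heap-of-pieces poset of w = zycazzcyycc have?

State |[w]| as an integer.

3

0(z) covers ∅
1(y) covers 0:z
2(c) covers 1:y
3(a) covers 2:c
4(z) covers 2:c
5(z) covers 4:z
6(c) covers 3:a, 5:z
7(y) covers 6:c
8(y) covers 7:y
9(c) covers 8:y
10(c) covers 9:c
floor of heap: 0:z
completions by unplaced set U, small U first (add the entries for U minus each lowest piece of U):
  |U|=1: {10}:1
  |U|=2: {9,10}:1
  |U|=3: {8,9,10}:1
  |U|=4: {7,8,9,10}:1
  |U|=5: {6,7,8,9,10}:1
  |U|=6: {3,6,7,8,9,10}:1  {5,6,7,8,9,10}:1
  |U|=7: {3,5,6,7,8,9,10}:2  {4,5,6,7,8,9,10}:1
  |U|=8: {3,4,5,6,7,8,9,10}:3
  |U|=9: {2,3,4,5,6,7,8,9,10}:3
  start at 0(z): 3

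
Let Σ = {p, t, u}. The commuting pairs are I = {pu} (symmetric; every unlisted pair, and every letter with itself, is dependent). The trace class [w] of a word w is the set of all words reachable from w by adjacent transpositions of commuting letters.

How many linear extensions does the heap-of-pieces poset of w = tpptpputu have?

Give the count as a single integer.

3

piece 0:t — minimal
piece 1:p rests on {0:t}
piece 2:p rests on {1:p}
piece 3:t rests on {2:p}
piece 4:p rests on {3:t}
piece 5:p rests on {4:p}
piece 6:u rests on {3:t}
piece 7:t rests on {5:p, 6:u}
piece 8:u rests on {7:t}
minimal pieces: {0:t}
ways to finish when only these pieces remain (= sum over removing one remaining piece with nothing left below it):
  1 left: {8}→1
  2 left: {7,8}→1
  3 left: {5,7,8}→1  {6,7,8}→1
  4 left: {4,5,7,8}→1  {5,6,7,8}→2
  5 left: {4,5,6,7,8}→3
  6 left: {3,4,5,6,7,8}→3
  7 left: {2,3,4,5,6,7,8}→3
  placing 0:t first → 3 extensions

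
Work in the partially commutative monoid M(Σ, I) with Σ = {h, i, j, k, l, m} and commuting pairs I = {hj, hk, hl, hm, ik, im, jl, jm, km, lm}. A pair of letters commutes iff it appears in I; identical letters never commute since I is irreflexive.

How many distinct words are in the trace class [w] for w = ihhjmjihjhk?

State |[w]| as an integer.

396

drop 0:i onto floor
drop 1:h onto {0:i}
drop 2:h onto {1:h}
drop 3:j onto {0:i}
drop 4:m onto floor
drop 5:j onto {3:j}
drop 6:i onto {2:h, 5:j}
drop 7:h onto {6:i}
drop 8:j onto {6:i}
drop 9:h onto {7:h}
drop 10:k onto {8:j}
ground layer = {0:i, 4:m}
drop-orders for the pieces not yet dropped (sum over which currently-grounded one goes next):
  1 to go: {4} 1  {9} 1  {10} 1
  2 to go: {4,9} 2  {4,10} 2  {7,9} 1  {8,10} 1  {9,10} 2
  3 to go: {4,7,9} 3  {4,8,10} 3  {4,9,10} 6  {7,9,10} 3  {8,9,10} 3
  4 to go: {4,7,9,10} 12  {4,8,9,10} 12  {7,8,9,10} 6
  5 to go: {4,7,8,9,10} 30  {6,7,8,9,10} 6
  6 to go: {2,6,7,8,9,10} 6  {4,6,7,8,9,10} 36  {5,6,7,8,9,10} 6
  7 to go: {1,2,6,7,8,9,10} 6  {2,4,6,7,8,9,10} 42  {2,5,6,7,8,9,10} 12  {3,5,6,7,8,9,10} 6  {4,5,6,7,8,9,10} 42
  8 to go: {1,2,4,6,7,8,9,10} 48  {1,2,5,6,7,8,9,10} 18  {2,3,5,6,7,8,9,10} 18  {2,4,5,6,7,8,9,10} 96  {3,4,5,6,7,8,9,10} 48
  9 to go: {1,2,3,5,6,7,8,9,10} 36  {1,2,4,5,6,7,8,9,10} 162  {2,3,4,5,6,7,8,9,10} 162
  if 0:i drops first: 360 orders
  if 4:m drops first: 36 orders
heap linearizations: 396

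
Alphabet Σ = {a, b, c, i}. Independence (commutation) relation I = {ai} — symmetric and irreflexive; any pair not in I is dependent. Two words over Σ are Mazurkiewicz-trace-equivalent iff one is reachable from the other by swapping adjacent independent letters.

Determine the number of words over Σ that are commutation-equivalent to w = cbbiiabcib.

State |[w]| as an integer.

drop 0:c onto floor
drop 1:b onto {0:c}
drop 2:b onto {1:b}
drop 3:i onto {2:b}
drop 4:i onto {3:i}
drop 5:a onto {2:b}
drop 6:b onto {4:i, 5:a}
drop 7:c onto {6:b}
drop 8:i onto {7:c}
drop 9:b onto {8:i}
ground layer = {0:c}
drop-orders for the pieces not yet dropped (sum over which currently-grounded one goes next):
  1 to go: {9} 1
  2 to go: {8,9} 1
  3 to go: {7,8,9} 1
  4 to go: {6,7,8,9} 1
  5 to go: {4,6,7,8,9} 1  {5,6,7,8,9} 1
  6 to go: {3,4,6,7,8,9} 1  {4,5,6,7,8,9} 2
  7 to go: {3,4,5,6,7,8,9} 3
  8 to go: {2,3,4,5,6,7,8,9} 3
  if 0:c drops first: 3 orders

3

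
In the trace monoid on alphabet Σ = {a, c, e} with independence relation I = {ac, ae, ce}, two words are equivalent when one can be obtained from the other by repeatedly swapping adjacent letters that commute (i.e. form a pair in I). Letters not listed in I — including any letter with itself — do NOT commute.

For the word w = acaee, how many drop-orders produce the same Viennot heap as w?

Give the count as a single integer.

piece 0:a — minimal
piece 1:c — minimal
piece 2:a rests on {0:a}
piece 3:e — minimal
piece 4:e rests on {3:e}
minimal pieces: {0:a, 1:c, 3:e}
ways to finish when only these pieces remain (= sum over removing one remaining piece with nothing left below it):
  1 left: {1}→1  {2}→1  {4}→1
  2 left: {0,2}→1  {1,2}→2  {1,4}→2  {2,4}→2  {3,4}→1
  3 left: {0,1,2}→3  {0,2,4}→3  {1,2,4}→6  {1,3,4}→3  {2,3,4}→3
  placing 0:a first → 12 extensions
  placing 1:c first → 6 extensions
  placing 3:e first → 12 extensions
total linear extensions = 30

30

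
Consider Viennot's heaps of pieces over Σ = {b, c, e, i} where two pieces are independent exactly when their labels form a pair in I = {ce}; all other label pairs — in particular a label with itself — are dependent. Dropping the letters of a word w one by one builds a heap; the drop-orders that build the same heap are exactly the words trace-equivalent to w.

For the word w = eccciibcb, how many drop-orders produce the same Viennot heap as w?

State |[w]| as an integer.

#0=e has no predecessor
#1=c has no predecessor
#2=c depends on [1:c]
#3=c depends on [2:c]
#4=i depends on [0:e, 3:c]
#5=i depends on [4:i]
#6=b depends on [5:i]
#7=c depends on [6:b]
#8=b depends on [7:c]
sources: [0:e, 1:c]
N(rest) = Σ N(rest − s) over sources s of rest; N(one piece) = 1:
  size 1 → [8]=1
  size 2 → [7,8]=1
  size 3 → [6,7,8]=1
  size 4 → [5,6,7,8]=1
  size 5 → [4,5,6,7,8]=1
  size 6 → [0,4,5,6,7,8]=1  [3,4,5,6,7,8]=1
  size 7 → [0,3,4,5,6,7,8]=2  [2,3,4,5,6,7,8]=1
  first=0(e) contributes 1
  first=1(c) contributes 3
|[w]| = 4

4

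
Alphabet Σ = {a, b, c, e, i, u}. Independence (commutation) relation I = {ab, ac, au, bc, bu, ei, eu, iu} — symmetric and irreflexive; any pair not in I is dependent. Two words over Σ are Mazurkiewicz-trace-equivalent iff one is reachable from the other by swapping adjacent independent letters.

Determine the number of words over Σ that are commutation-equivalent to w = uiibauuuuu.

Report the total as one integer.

drop 0:u onto floor
drop 1:i onto floor
drop 2:i onto {1:i}
drop 3:b onto {2:i}
drop 4:a onto {2:i}
drop 5:u onto {0:u}
drop 6:u onto {5:u}
drop 7:u onto {6:u}
drop 8:u onto {7:u}
drop 9:u onto {8:u}
ground layer = {0:u, 1:i}
drop-orders for the pieces not yet dropped (sum over which currently-grounded one goes next):
  1 to go: {3} 1  {4} 1  {9} 1
  2 to go: {3,4} 2  {3,9} 2  {4,9} 2  {8,9} 1
  3 to go: {2,3,4} 2  {3,4,9} 6  {3,8,9} 3  {4,8,9} 3  {7,8,9} 1
  4 to go: {1,2,3,4} 2  {2,3,4,9} 8  {3,4,8,9} 12  {3,7,8,9} 4  {4,7,8,9} 4  {6,7,8,9} 1
  5 to go: {1,2,3,4,9} 10  {2,3,4,8,9} 20  {3,4,7,8,9} 20  {3,6,7,8,9} 5  {4,6,7,8,9} 5  {5,6,7,8,9} 1
  6 to go: {0,5,6,7,8,9} 1  {1,2,3,4,8,9} 30  {2,3,4,7,8,9} 40  {3,4,6,7,8,9} 30  {3,5,6,7,8,9} 6  {4,5,6,7,8,9} 6
  7 to go: {0,3,5,6,7,8,9} 7  {0,4,5,6,7,8,9} 7  {1,2,3,4,7,8,9} 70  {2,3,4,6,7,8,9} 70  {3,4,5,6,7,8,9} 42
  8 to go: {0,3,4,5,6,7,8,9} 56  {1,2,3,4,6,7,8,9} 140  {2,3,4,5,6,7,8,9} 112
  if 0:u drops first: 252 orders
  if 1:i drops first: 168 orders
heap linearizations: 420

420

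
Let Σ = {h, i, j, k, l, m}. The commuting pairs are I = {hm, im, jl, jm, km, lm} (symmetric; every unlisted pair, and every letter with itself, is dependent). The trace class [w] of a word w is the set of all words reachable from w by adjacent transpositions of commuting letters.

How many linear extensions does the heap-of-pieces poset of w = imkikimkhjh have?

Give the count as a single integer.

55

piece 0:i — minimal
piece 1:m — minimal
piece 2:k rests on {0:i}
piece 3:i rests on {2:k}
piece 4:k rests on {3:i}
piece 5:i rests on {4:k}
piece 6:m rests on {1:m}
piece 7:k rests on {5:i}
piece 8:h rests on {7:k}
piece 9:j rests on {8:h}
piece 10:h rests on {9:j}
minimal pieces: {0:i, 1:m}
ways to finish when only these pieces remain (= sum over removing one remaining piece with nothing left below it):
  1 left: {6}→1  {10}→1
  2 left: {1,6}→1  {6,10}→2  {9,10}→1
  3 left: {1,6,10}→3  {6,9,10}→3  {8,9,10}→1
  4 left: {1,6,9,10}→6  {6,8,9,10}→4  {7,8,9,10}→1
  5 left: {1,6,8,9,10}→10  {5,7,8,9,10}→1  {6,7,8,9,10}→5
  6 left: {1,6,7,8,9,10}→15  {4,5,7,8,9,10}→1  {5,6,7,8,9,10}→6
  7 left: {1,5,6,7,8,9,10}→21  {3,4,5,7,8,9,10}→1  {4,5,6,7,8,9,10}→7
  8 left: {1,4,5,6,7,8,9,10}→28  {2,3,4,5,7,8,9,10}→1  {3,4,5,6,7,8,9,10}→8
  9 left: {0,2,3,4,5,7,8,9,10}→1  {1,3,4,5,6,7,8,9,10}→36  {2,3,4,5,6,7,8,9,10}→9
  placing 0:i first → 45 extensions
  placing 1:m first → 10 extensions
total linear extensions = 55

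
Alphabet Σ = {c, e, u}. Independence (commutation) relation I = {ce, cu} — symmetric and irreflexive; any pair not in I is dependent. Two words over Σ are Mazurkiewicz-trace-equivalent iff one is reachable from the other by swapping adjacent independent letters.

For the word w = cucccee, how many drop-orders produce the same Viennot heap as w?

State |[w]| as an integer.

0(c) covers ∅
1(u) covers ∅
2(c) covers 0:c
3(c) covers 2:c
4(c) covers 3:c
5(e) covers 1:u
6(e) covers 5:e
floor of heap: 0:c, 1:u
completions by unplaced set U, small U first (add the entries for U minus each lowest piece of U):
  |U|=1: {4}:1  {6}:1
  |U|=2: {3,4}:1  {4,6}:2  {5,6}:1
  |U|=3: {1,5,6}:1  {2,3,4}:1  {3,4,6}:3  {4,5,6}:3
  |U|=4: {0,2,3,4}:1  {1,4,5,6}:4  {2,3,4,6}:4  {3,4,5,6}:6
  |U|=5: {0,2,3,4,6}:5  {1,3,4,5,6}:10  {2,3,4,5,6}:10
  start at 0(c): 20
  start at 1(u): 15
sum over floor = 35

35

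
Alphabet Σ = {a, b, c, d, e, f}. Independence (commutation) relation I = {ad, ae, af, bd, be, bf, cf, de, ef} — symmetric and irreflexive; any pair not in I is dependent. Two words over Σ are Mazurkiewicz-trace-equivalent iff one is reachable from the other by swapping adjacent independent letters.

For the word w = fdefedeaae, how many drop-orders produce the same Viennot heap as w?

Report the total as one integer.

3150

0(f) covers ∅
1(d) covers 0:f
2(e) covers ∅
3(f) covers 1:d
4(e) covers 2:e
5(d) covers 3:f
6(e) covers 4:e
7(a) covers ∅
8(a) covers 7:a
9(e) covers 6:e
floor of heap: 0:f, 2:e, 7:a
completions by unplaced set U, small U first (add the entries for U minus each lowest piece of U):
  |U|=1: {5}:1  {8}:1  {9}:1
  |U|=2: {3,5}:1  {5,8}:2  {5,9}:2  {6,9}:1  {7,8}:1  {8,9}:2
  |U|=3: {1,3,5}:1  {3,5,8}:3  {3,5,9}:3  {4,6,9}:1  {5,6,9}:3  {5,7,8}:3  {5,8,9}:6  {6,8,9}:3  {7,8,9}:3
  |U|=4: {0,1,3,5}:1  {1,3,5,8}:4  {1,3,5,9}:4  {2,4,6,9}:1  {3,5,6,9}:6  {3,5,7,8}:6  {3,5,8,9}:12  {4,5,6,9}:4  {4,6,8,9}:4  {5,6,8,9}:12  {5,7,8,9}:12  {6,7,8,9}:6
  |U|=5: {0,1,3,5,8}:5  {0,1,3,5,9}:5  {1,3,5,6,9}:10  {1,3,5,7,8}:10  {1,3,5,8,9}:20  {2,4,5,6,9}:5  {2,4,6,8,9}:5  {3,4,5,6,9}:10  {3,5,6,8,9}:30  {3,5,7,8,9}:30  {4,5,6,8,9}:20  {4,6,7,8,9}:10  {5,6,7,8,9}:30
  |U|=6: {0,1,3,5,6,9}:15  {0,1,3,5,7,8}:15  {0,1,3,5,8,9}:30  {1,3,4,5,6,9}:20  {1,3,5,6,8,9}:60  {1,3,5,7,8,9}:60  {2,3,4,5,6,9}:15  {2,4,5,6,8,9}:30  {2,4,6,7,8,9}:15  {3,4,5,6,8,9}:60  {3,5,6,7,8,9}:90  {4,5,6,7,8,9}:60
  |U|=7: {0,1,3,4,5,6,9}:35  {0,1,3,5,6,8,9}:105  {0,1,3,5,7,8,9}:105  {1,2,3,4,5,6,9}:35  {1,3,4,5,6,8,9}:140  {1,3,5,6,7,8,9}:210  {2,3,4,5,6,8,9}:105  {2,4,5,6,7,8,9}:105  {3,4,5,6,7,8,9}:210
  |U|=8: {0,1,2,3,4,5,6,9}:70  {0,1,3,4,5,6,8,9}:280  {0,1,3,5,6,7,8,9}:420  {1,2,3,4,5,6,8,9}:280  {1,3,4,5,6,7,8,9}:560  {2,3,4,5,6,7,8,9}:420
  start at 0(f): 1260
  start at 2(e): 1260
  start at 7(a): 630
sum over floor = 3150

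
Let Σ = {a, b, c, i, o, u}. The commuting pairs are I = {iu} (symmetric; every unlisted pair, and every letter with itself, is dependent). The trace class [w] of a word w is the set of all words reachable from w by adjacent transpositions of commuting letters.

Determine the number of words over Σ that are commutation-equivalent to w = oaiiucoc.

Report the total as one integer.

#0=o has no predecessor
#1=a depends on [0:o]
#2=i depends on [1:a]
#3=i depends on [2:i]
#4=u depends on [1:a]
#5=c depends on [3:i, 4:u]
#6=o depends on [5:c]
#7=c depends on [6:o]
sources: [0:o]
N(rest) = Σ N(rest − s) over sources s of rest; N(one piece) = 1:
  size 1 → [7]=1
  size 2 → [6,7]=1
  size 3 → [5,6,7]=1
  size 4 → [3,5,6,7]=1  [4,5,6,7]=1
  size 5 → [2,3,5,6,7]=1  [3,4,5,6,7]=2
  size 6 → [2,3,4,5,6,7]=3
  first=0(o) contributes 3

3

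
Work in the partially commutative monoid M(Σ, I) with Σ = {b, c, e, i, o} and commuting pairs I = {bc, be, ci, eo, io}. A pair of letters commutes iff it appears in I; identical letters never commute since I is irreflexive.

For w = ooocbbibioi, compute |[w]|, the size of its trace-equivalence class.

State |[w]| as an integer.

18

drop 0:o onto floor
drop 1:o onto {0:o}
drop 2:o onto {1:o}
drop 3:c onto {2:o}
drop 4:b onto {2:o}
drop 5:b onto {4:b}
drop 6:i onto {5:b}
drop 7:b onto {6:i}
drop 8:i onto {7:b}
drop 9:o onto {3:c, 7:b}
drop 10:i onto {8:i}
ground layer = {0:o}
drop-orders for the pieces not yet dropped (sum over which currently-grounded one goes next):
  1 to go: {9} 1  {10} 1
  2 to go: {3,9} 1  {8,10} 1  {9,10} 2
  3 to go: {3,9,10} 3  {8,9,10} 3
  4 to go: {3,8,9,10} 6  {7,8,9,10} 3
  5 to go: {3,7,8,9,10} 9  {6,7,8,9,10} 3
  6 to go: {3,6,7,8,9,10} 12  {5,6,7,8,9,10} 3
  7 to go: {3,5,6,7,8,9,10} 15  {4,5,6,7,8,9,10} 3
  8 to go: {3,4,5,6,7,8,9,10} 18
  9 to go: {2,3,4,5,6,7,8,9,10} 18
  if 0:o drops first: 18 orders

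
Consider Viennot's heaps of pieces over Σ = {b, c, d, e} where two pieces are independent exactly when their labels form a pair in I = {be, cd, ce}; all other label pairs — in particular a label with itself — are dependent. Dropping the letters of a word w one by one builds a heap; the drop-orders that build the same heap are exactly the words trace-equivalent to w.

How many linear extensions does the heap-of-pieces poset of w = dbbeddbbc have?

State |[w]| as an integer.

3

0(d) covers ∅
1(b) covers 0:d
2(b) covers 1:b
3(e) covers 0:d
4(d) covers 2:b, 3:e
5(d) covers 4:d
6(b) covers 5:d
7(b) covers 6:b
8(c) covers 7:b
floor of heap: 0:d
completions by unplaced set U, small U first (add the entries for U minus each lowest piece of U):
  |U|=1: {8}:1
  |U|=2: {7,8}:1
  |U|=3: {6,7,8}:1
  |U|=4: {5,6,7,8}:1
  |U|=5: {4,5,6,7,8}:1
  |U|=6: {2,4,5,6,7,8}:1  {3,4,5,6,7,8}:1
  |U|=7: {1,2,4,5,6,7,8}:1  {2,3,4,5,6,7,8}:2
  start at 0(d): 3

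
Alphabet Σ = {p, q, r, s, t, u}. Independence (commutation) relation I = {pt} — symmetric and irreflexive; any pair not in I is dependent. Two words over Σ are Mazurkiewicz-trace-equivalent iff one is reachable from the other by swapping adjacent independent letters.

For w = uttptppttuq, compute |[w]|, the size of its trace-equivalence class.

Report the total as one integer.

56

0(u) covers ∅
1(t) covers 0:u
2(t) covers 1:t
3(p) covers 0:u
4(t) covers 2:t
5(p) covers 3:p
6(p) covers 5:p
7(t) covers 4:t
8(t) covers 7:t
9(u) covers 6:p, 8:t
10(q) covers 9:u
floor of heap: 0:u
completions by unplaced set U, small U first (add the entries for U minus each lowest piece of U):
  |U|=1: {10}:1
  |U|=2: {9,10}:1
  |U|=3: {6,9,10}:1  {8,9,10}:1
  |U|=4: {5,6,9,10}:1  {6,8,9,10}:2  {7,8,9,10}:1
  |U|=5: {3,5,6,9,10}:1  {4,7,8,9,10}:1  {5,6,8,9,10}:3  {6,7,8,9,10}:3
  |U|=6: {2,4,7,8,9,10}:1  {3,5,6,8,9,10}:4  {4,6,7,8,9,10}:4  {5,6,7,8,9,10}:6
  |U|=7: {1,2,4,7,8,9,10}:1  {2,4,6,7,8,9,10}:5  {3,5,6,7,8,9,10}:10  {4,5,6,7,8,9,10}:10
  |U|=8: {1,2,4,6,7,8,9,10}:6  {2,4,5,6,7,8,9,10}:15  {3,4,5,6,7,8,9,10}:20
  |U|=9: {1,2,4,5,6,7,8,9,10}:21  {2,3,4,5,6,7,8,9,10}:35
  start at 0(u): 56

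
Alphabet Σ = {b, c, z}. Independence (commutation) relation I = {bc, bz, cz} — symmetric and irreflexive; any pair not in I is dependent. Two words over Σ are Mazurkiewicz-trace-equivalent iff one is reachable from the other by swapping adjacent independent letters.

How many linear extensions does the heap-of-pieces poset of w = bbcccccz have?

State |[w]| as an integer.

piece 0:b — minimal
piece 1:b rests on {0:b}
piece 2:c — minimal
piece 3:c rests on {2:c}
piece 4:c rests on {3:c}
piece 5:c rests on {4:c}
piece 6:c rests on {5:c}
piece 7:z — minimal
minimal pieces: {0:b, 2:c, 7:z}
ways to finish when only these pieces remain (= sum over removing one remaining piece with nothing left below it):
  1 left: {1}→1  {6}→1  {7}→1
  2 left: {0,1}→1  {1,6}→2  {1,7}→2  {5,6}→1  {6,7}→2
  3 left: {0,1,6}→3  {0,1,7}→3  {1,5,6}→3  {1,6,7}→6  {4,5,6}→1  {5,6,7}→3
  4 left: {0,1,5,6}→6  {0,1,6,7}→12  {1,4,5,6}→4  {1,5,6,7}→12  {3,4,5,6}→1  {4,5,6,7}→4
  5 left: {0,1,4,5,6}→10  {0,1,5,6,7}→30  {1,3,4,5,6}→5  {1,4,5,6,7}→20  {2,3,4,5,6}→1  {3,4,5,6,7}→5
  6 left: {0,1,3,4,5,6}→15  {0,1,4,5,6,7}→60  {1,2,3,4,5,6}→6  {1,3,4,5,6,7}→30  {2,3,4,5,6,7}→6
  placing 0:b first → 42 extensions
  placing 2:c first → 105 extensions
  placing 7:z first → 21 extensions
total linear extensions = 168

168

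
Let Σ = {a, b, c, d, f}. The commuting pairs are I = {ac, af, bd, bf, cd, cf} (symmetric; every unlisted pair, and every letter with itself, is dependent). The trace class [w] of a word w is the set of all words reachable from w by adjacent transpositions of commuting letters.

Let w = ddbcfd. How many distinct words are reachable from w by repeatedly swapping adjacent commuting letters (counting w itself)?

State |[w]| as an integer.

drop 0:d onto floor
drop 1:d onto {0:d}
drop 2:b onto floor
drop 3:c onto {2:b}
drop 4:f onto {1:d}
drop 5:d onto {4:f}
ground layer = {0:d, 2:b}
drop-orders for the pieces not yet dropped (sum over which currently-grounded one goes next):
  1 to go: {3} 1  {5} 1
  2 to go: {2,3} 1  {3,5} 2  {4,5} 1
  3 to go: {1,4,5} 1  {2,3,5} 3  {3,4,5} 3
  4 to go: {0,1,4,5} 1  {1,3,4,5} 4  {2,3,4,5} 6
  if 0:d drops first: 10 orders
  if 2:b drops first: 5 orders
heap linearizations: 15

15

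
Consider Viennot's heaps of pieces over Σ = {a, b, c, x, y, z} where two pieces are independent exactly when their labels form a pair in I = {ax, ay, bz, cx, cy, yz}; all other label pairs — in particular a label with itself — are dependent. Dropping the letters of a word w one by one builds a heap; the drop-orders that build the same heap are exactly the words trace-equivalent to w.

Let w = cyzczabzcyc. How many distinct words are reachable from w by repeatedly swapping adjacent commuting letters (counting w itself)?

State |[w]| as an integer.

piece 0:c — minimal
piece 1:y — minimal
piece 2:z rests on {0:c}
piece 3:c rests on {2:z}
piece 4:z rests on {3:c}
piece 5:a rests on {4:z}
piece 6:b rests on {1:y, 5:a}
piece 7:z rests on {5:a}
piece 8:c rests on {6:b, 7:z}
piece 9:y rests on {6:b}
piece 10:c rests on {8:c}
minimal pieces: {0:c, 1:y}
ways to finish when only these pieces remain (= sum over removing one remaining piece with nothing left below it):
  1 left: {9}→1  {10}→1
  2 left: {8,10}→1  {9,10}→2
  3 left: {7,8,10}→1  {8,9,10}→3
  4 left: {6,8,9,10}→3  {7,8,9,10}→4
  5 left: {1,6,8,9,10}→3  {6,7,8,9,10}→7
  6 left: {1,6,7,8,9,10}→10  {5,6,7,8,9,10}→7
  7 left: {1,5,6,7,8,9,10}→17  {4,5,6,7,8,9,10}→7
  8 left: {1,4,5,6,7,8,9,10}→24  {3,4,5,6,7,8,9,10}→7
  9 left: {1,3,4,5,6,7,8,9,10}→31  {2,3,4,5,6,7,8,9,10}→7
  placing 0:c first → 38 extensions
  placing 1:y first → 7 extensions
total linear extensions = 45

45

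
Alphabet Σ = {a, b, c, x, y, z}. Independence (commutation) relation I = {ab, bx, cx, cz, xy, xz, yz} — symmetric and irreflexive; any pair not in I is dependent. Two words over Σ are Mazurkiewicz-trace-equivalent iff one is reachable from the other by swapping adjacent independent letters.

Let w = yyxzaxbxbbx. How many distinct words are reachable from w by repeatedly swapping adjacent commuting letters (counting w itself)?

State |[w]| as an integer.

483

piece 0:y — minimal
piece 1:y rests on {0:y}
piece 2:x — minimal
piece 3:z — minimal
piece 4:a rests on {1:y, 2:x, 3:z}
piece 5:x rests on {4:a}
piece 6:b rests on {1:y, 3:z}
piece 7:x rests on {5:x}
piece 8:b rests on {6:b}
piece 9:b rests on {8:b}
piece 10:x rests on {7:x}
minimal pieces: {0:y, 2:x, 3:z}
ways to finish when only these pieces remain (= sum over removing one remaining piece with nothing left below it):
  1 left: {9}→1  {10}→1
  2 left: {7,10}→1  {8,9}→1  {9,10}→2
  3 left: {5,7,10}→1  {6,8,9}→1  {7,9,10}→3  {8,9,10}→3
  4 left: {4,5,7,10}→1  {5,7,9,10}→4  {6,8,9,10}→4  {7,8,9,10}→6
  5 left: {2,4,5,7,10}→1  {4,5,7,9,10}→5  {5,7,8,9,10}→10  {6,7,8,9,10}→10
  6 left: {2,4,5,7,9,10}→6  {4,5,7,8,9,10}→15  {5,6,7,8,9,10}→20
  7 left: {2,4,5,7,8,9,10}→21  {4,5,6,7,8,9,10}→35
  8 left: {1,4,5,6,7,8,9,10}→35  {2,4,5,6,7,8,9,10}→56  {3,4,5,6,7,8,9,10}→35
  9 left: {0,1,4,5,6,7,8,9,10}→35  {1,2,4,5,6,7,8,9,10}→91  {1,3,4,5,6,7,8,9,10}→70  {2,3,4,5,6,7,8,9,10}→91
  placing 0:y first → 252 extensions
  placing 2:x first → 105 extensions
  placing 3:z first → 126 extensions
total linear extensions = 483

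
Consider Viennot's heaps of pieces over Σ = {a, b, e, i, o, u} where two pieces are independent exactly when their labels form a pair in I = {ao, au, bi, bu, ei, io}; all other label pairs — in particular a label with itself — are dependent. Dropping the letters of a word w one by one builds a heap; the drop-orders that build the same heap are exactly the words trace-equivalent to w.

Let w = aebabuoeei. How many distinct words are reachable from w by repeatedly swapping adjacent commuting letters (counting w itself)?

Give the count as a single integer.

19

0(a) covers ∅
1(e) covers 0:a
2(b) covers 1:e
3(a) covers 2:b
4(b) covers 3:a
5(u) covers 1:e
6(o) covers 4:b, 5:u
7(e) covers 6:o
8(e) covers 7:e
9(i) covers 3:a, 5:u
floor of heap: 0:a
completions by unplaced set U, small U first (add the entries for U minus each lowest piece of U):
  |U|=1: {8}:1  {9}:1
  |U|=2: {7,8}:1  {8,9}:2
  |U|=3: {6,7,8}:1  {7,8,9}:3
  |U|=4: {4,6,7,8}:1  {6,7,8,9}:4
  |U|=5: {4,6,7,8,9}:5  {5,6,7,8,9}:4
  |U|=6: {3,4,6,7,8,9}:5  {4,5,6,7,8,9}:9
  |U|=7: {2,3,4,6,7,8,9}:5  {3,4,5,6,7,8,9}:14
  |U|=8: {2,3,4,5,6,7,8,9}:19
  start at 0(a): 19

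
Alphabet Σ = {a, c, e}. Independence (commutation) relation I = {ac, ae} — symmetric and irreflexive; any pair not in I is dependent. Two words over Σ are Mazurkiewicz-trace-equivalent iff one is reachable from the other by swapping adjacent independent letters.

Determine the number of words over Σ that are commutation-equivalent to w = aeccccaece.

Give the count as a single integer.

drop 0:a onto floor
drop 1:e onto floor
drop 2:c onto {1:e}
drop 3:c onto {2:c}
drop 4:c onto {3:c}
drop 5:c onto {4:c}
drop 6:a onto {0:a}
drop 7:e onto {5:c}
drop 8:c onto {7:e}
drop 9:e onto {8:c}
ground layer = {0:a, 1:e}
drop-orders for the pieces not yet dropped (sum over which currently-grounded one goes next):
  1 to go: {6} 1  {9} 1
  2 to go: {0,6} 1  {6,9} 2  {8,9} 1
  3 to go: {0,6,9} 3  {6,8,9} 3  {7,8,9} 1
  4 to go: {0,6,8,9} 6  {5,7,8,9} 1  {6,7,8,9} 4
  5 to go: {0,6,7,8,9} 10  {4,5,7,8,9} 1  {5,6,7,8,9} 5
  6 to go: {0,5,6,7,8,9} 15  {3,4,5,7,8,9} 1  {4,5,6,7,8,9} 6
  7 to go: {0,4,5,6,7,8,9} 21  {2,3,4,5,7,8,9} 1  {3,4,5,6,7,8,9} 7
  8 to go: {0,3,4,5,6,7,8,9} 28  {1,2,3,4,5,7,8,9} 1  {2,3,4,5,6,7,8,9} 8
  if 0:a drops first: 9 orders
  if 1:e drops first: 36 orders
heap linearizations: 45

45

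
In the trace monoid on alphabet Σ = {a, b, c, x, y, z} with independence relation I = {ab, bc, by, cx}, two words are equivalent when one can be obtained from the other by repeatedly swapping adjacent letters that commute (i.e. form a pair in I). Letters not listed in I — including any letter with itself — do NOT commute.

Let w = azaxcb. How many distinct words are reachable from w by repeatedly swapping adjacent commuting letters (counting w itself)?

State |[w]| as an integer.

3

0(a) covers ∅
1(z) covers 0:a
2(a) covers 1:z
3(x) covers 2:a
4(c) covers 2:a
5(b) covers 3:x
floor of heap: 0:a
completions by unplaced set U, small U first (add the entries for U minus each lowest piece of U):
  |U|=1: {4}:1  {5}:1
  |U|=2: {3,5}:1  {4,5}:2
  |U|=3: {3,4,5}:3
  |U|=4: {2,3,4,5}:3
  start at 0(a): 3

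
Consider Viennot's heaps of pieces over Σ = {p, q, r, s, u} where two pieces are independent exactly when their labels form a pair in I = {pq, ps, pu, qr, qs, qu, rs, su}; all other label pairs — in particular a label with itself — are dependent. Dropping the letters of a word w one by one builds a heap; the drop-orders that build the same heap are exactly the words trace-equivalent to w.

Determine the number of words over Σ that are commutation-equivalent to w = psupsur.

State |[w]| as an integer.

126

drop 0:p onto floor
drop 1:s onto floor
drop 2:u onto floor
drop 3:p onto {0:p}
drop 4:s onto {1:s}
drop 5:u onto {2:u}
drop 6:r onto {3:p, 5:u}
ground layer = {0:p, 1:s, 2:u}
drop-orders for the pieces not yet dropped (sum over which currently-grounded one goes next):
  1 to go: {4} 1  {6} 1
  2 to go: {1,4} 1  {3,6} 1  {4,6} 2  {5,6} 1
  3 to go: {0,3,6} 1  {1,4,6} 3  {2,5,6} 1  {3,4,6} 3  {3,5,6} 2  {4,5,6} 3
  4 to go: {0,3,4,6} 4  {0,3,5,6} 3  {1,3,4,6} 6  {1,4,5,6} 6  {2,3,5,6} 3  {2,4,5,6} 4  {3,4,5,6} 8
  5 to go: {0,1,3,4,6} 10  {0,2,3,5,6} 6  {0,3,4,5,6} 15  {1,2,4,5,6} 10  {1,3,4,5,6} 20  {2,3,4,5,6} 15
  if 0:p drops first: 45 orders
  if 1:s drops first: 36 orders
  if 2:u drops first: 45 orders
heap linearizations: 126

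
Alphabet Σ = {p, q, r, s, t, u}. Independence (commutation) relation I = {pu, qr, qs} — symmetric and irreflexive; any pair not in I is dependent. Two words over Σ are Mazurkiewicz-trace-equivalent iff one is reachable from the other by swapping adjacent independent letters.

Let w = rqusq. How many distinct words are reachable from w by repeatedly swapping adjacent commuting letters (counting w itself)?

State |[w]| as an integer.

0(r) covers ∅
1(q) covers ∅
2(u) covers 0:r, 1:q
3(s) covers 2:u
4(q) covers 2:u
floor of heap: 0:r, 1:q
completions by unplaced set U, small U first (add the entries for U minus each lowest piece of U):
  |U|=1: {3}:1  {4}:1
  |U|=2: {3,4}:2
  |U|=3: {2,3,4}:2
  start at 0(r): 2
  start at 1(q): 2
sum over floor = 4

4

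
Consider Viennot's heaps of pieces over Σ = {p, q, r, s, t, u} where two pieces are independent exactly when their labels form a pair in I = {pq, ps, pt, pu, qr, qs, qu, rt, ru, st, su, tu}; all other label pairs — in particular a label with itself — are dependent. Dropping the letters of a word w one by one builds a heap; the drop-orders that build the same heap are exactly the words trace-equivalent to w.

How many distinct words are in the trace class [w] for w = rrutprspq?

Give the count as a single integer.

drop 0:r onto floor
drop 1:r onto {0:r}
drop 2:u onto floor
drop 3:t onto floor
drop 4:p onto {1:r}
drop 5:r onto {4:p}
drop 6:s onto {5:r}
drop 7:p onto {5:r}
drop 8:q onto {3:t}
ground layer = {0:r, 2:u, 3:t}
drop-orders for the pieces not yet dropped (sum over which currently-grounded one goes next):
  1 to go: {2} 1  {6} 1  {7} 1  {8} 1
  2 to go: {2,6} 2  {2,7} 2  {2,8} 2  {3,8} 1  {6,7} 2  {6,8} 2  {7,8} 2
  3 to go: {2,3,8} 3  {2,6,7} 6  {2,6,8} 6  {2,7,8} 6  {3,6,8} 3  {3,7,8} 3  {5,6,7} 2  {6,7,8} 6
  4 to go: {2,3,6,8} 12  {2,3,7,8} 12  {2,5,6,7} 8  {2,6,7,8} 24  {3,6,7,8} 12  {4,5,6,7} 2  {5,6,7,8} 8
  5 to go: {1,4,5,6,7} 2  {2,3,6,7,8} 60  {2,4,5,6,7} 10  {2,5,6,7,8} 40  {3,5,6,7,8} 20  {4,5,6,7,8} 10
  6 to go: {0,1,4,5,6,7} 2  {1,2,4,5,6,7} 12  {1,4,5,6,7,8} 12  {2,3,5,6,7,8} 120  {2,4,5,6,7,8} 60  {3,4,5,6,7,8} 30
  7 to go: {0,1,2,4,5,6,7} 14  {0,1,4,5,6,7,8} 14  {1,2,4,5,6,7,8} 84  {1,3,4,5,6,7,8} 42  {2,3,4,5,6,7,8} 210
  if 0:r drops first: 336 orders
  if 2:u drops first: 56 orders
  if 3:t drops first: 112 orders
heap linearizations: 504

504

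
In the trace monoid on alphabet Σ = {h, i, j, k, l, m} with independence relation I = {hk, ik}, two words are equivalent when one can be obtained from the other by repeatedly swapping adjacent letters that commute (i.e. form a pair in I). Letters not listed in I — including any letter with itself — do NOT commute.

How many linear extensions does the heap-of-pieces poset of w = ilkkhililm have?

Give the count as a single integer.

0(i) covers ∅
1(l) covers 0:i
2(k) covers 1:l
3(k) covers 2:k
4(h) covers 1:l
5(i) covers 4:h
6(l) covers 3:k, 5:i
7(i) covers 6:l
8(l) covers 7:i
9(m) covers 8:l
floor of heap: 0:i
completions by unplaced set U, small U first (add the entries for U minus each lowest piece of U):
  |U|=1: {9}:1
  |U|=2: {8,9}:1
  |U|=3: {7,8,9}:1
  |U|=4: {6,7,8,9}:1
  |U|=5: {3,6,7,8,9}:1  {5,6,7,8,9}:1
  |U|=6: {2,3,6,7,8,9}:1  {3,5,6,7,8,9}:2  {4,5,6,7,8,9}:1
  |U|=7: {2,3,5,6,7,8,9}:3  {3,4,5,6,7,8,9}:3
  |U|=8: {2,3,4,5,6,7,8,9}:6
  start at 0(i): 6

6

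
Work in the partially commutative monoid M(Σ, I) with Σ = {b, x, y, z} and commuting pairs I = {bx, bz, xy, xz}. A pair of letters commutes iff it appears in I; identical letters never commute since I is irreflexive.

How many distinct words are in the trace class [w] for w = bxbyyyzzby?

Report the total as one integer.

0(b) covers ∅
1(x) covers ∅
2(b) covers 0:b
3(y) covers 2:b
4(y) covers 3:y
5(y) covers 4:y
6(z) covers 5:y
7(z) covers 6:z
8(b) covers 5:y
9(y) covers 7:z, 8:b
floor of heap: 0:b, 1:x
completions by unplaced set U, small U first (add the entries for U minus each lowest piece of U):
  |U|=1: {1}:1  {9}:1
  |U|=2: {1,9}:2  {7,9}:1  {8,9}:1
  |U|=3: {1,7,9}:3  {1,8,9}:3  {6,7,9}:1  {7,8,9}:2
  |U|=4: {1,6,7,9}:4  {1,7,8,9}:8  {6,7,8,9}:3
  |U|=5: {1,6,7,8,9}:15  {5,6,7,8,9}:3
  |U|=6: {1,5,6,7,8,9}:18  {4,5,6,7,8,9}:3
  |U|=7: {1,4,5,6,7,8,9}:21  {3,4,5,6,7,8,9}:3
  |U|=8: {1,3,4,5,6,7,8,9}:24  {2,3,4,5,6,7,8,9}:3
  start at 0(b): 27
  start at 1(x): 3
sum over floor = 30

30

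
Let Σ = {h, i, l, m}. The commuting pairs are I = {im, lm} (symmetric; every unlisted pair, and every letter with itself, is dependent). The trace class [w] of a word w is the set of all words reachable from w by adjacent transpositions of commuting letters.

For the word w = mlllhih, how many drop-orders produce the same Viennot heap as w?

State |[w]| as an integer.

4

0(m) covers ∅
1(l) covers ∅
2(l) covers 1:l
3(l) covers 2:l
4(h) covers 0:m, 3:l
5(i) covers 4:h
6(h) covers 5:i
floor of heap: 0:m, 1:l
completions by unplaced set U, small U first (add the entries for U minus each lowest piece of U):
  |U|=1: {6}:1
  |U|=2: {5,6}:1
  |U|=3: {4,5,6}:1
  |U|=4: {0,4,5,6}:1  {3,4,5,6}:1
  |U|=5: {0,3,4,5,6}:2  {2,3,4,5,6}:1
  start at 0(m): 1
  start at 1(l): 3
sum over floor = 4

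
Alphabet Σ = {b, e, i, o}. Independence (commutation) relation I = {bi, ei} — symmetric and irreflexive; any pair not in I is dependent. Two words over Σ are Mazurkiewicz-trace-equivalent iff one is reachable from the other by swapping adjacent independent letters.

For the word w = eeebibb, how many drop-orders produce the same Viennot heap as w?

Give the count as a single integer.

piece 0:e — minimal
piece 1:e rests on {0:e}
piece 2:e rests on {1:e}
piece 3:b rests on {2:e}
piece 4:i — minimal
piece 5:b rests on {3:b}
piece 6:b rests on {5:b}
minimal pieces: {0:e, 4:i}
ways to finish when only these pieces remain (= sum over removing one remaining piece with nothing left below it):
  1 left: {4}→1  {6}→1
  2 left: {4,6}→2  {5,6}→1
  3 left: {3,5,6}→1  {4,5,6}→3
  4 left: {2,3,5,6}→1  {3,4,5,6}→4
  5 left: {1,2,3,5,6}→1  {2,3,4,5,6}→5
  placing 0:e first → 6 extensions
  placing 4:i first → 1 extensions
total linear extensions = 7

7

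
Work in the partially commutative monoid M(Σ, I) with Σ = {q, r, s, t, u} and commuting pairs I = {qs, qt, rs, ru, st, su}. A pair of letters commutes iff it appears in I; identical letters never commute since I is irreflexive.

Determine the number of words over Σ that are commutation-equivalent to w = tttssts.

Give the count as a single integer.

drop 0:t onto floor
drop 1:t onto {0:t}
drop 2:t onto {1:t}
drop 3:s onto floor
drop 4:s onto {3:s}
drop 5:t onto {2:t}
drop 6:s onto {4:s}
ground layer = {0:t, 3:s}
drop-orders for the pieces not yet dropped (sum over which currently-grounded one goes next):
  1 to go: {5} 1  {6} 1
  2 to go: {2,5} 1  {4,6} 1  {5,6} 2
  3 to go: {1,2,5} 1  {2,5,6} 3  {3,4,6} 1  {4,5,6} 3
  4 to go: {0,1,2,5} 1  {1,2,5,6} 4  {2,4,5,6} 6  {3,4,5,6} 4
  5 to go: {0,1,2,5,6} 5  {1,2,4,5,6} 10  {2,3,4,5,6} 10
  if 0:t drops first: 20 orders
  if 3:s drops first: 15 orders
heap linearizations: 35

35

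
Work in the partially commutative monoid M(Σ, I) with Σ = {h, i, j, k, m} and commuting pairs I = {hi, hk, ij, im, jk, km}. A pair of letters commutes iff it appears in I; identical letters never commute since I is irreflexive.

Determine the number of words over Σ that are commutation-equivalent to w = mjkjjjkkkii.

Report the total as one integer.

462

piece 0:m — minimal
piece 1:j rests on {0:m}
piece 2:k — minimal
piece 3:j rests on {1:j}
piece 4:j rests on {3:j}
piece 5:j rests on {4:j}
piece 6:k rests on {2:k}
piece 7:k rests on {6:k}
piece 8:k rests on {7:k}
piece 9:i rests on {8:k}
piece 10:i rests on {9:i}
minimal pieces: {0:m, 2:k}
ways to finish when only these pieces remain (= sum over removing one remaining piece with nothing left below it):
  1 left: {5}→1  {10}→1
  2 left: {4,5}→1  {5,10}→2  {9,10}→1
  3 left: {3,4,5}→1  {4,5,10}→3  {5,9,10}→3  {8,9,10}→1
  4 left: {1,3,4,5}→1  {3,4,5,10}→4  {4,5,9,10}→6  {5,8,9,10}→4  {7,8,9,10}→1
  5 left: {0,1,3,4,5}→1  {1,3,4,5,10}→5  {3,4,5,9,10}→10  {4,5,8,9,10}→10  {5,7,8,9,10}→5  {6,7,8,9,10}→1
  6 left: {0,1,3,4,5,10}→6  {1,3,4,5,9,10}→15  {2,6,7,8,9,10}→1  {3,4,5,8,9,10}→20  {4,5,7,8,9,10}→15  {5,6,7,8,9,10}→6
  7 left: {0,1,3,4,5,9,10}→21  {1,3,4,5,8,9,10}→35  {2,5,6,7,8,9,10}→7  {3,4,5,7,8,9,10}→35  {4,5,6,7,8,9,10}→21
  8 left: {0,1,3,4,5,8,9,10}→56  {1,3,4,5,7,8,9,10}→70  {2,4,5,6,7,8,9,10}→28  {3,4,5,6,7,8,9,10}→56
  9 left: {0,1,3,4,5,7,8,9,10}→126  {1,3,4,5,6,7,8,9,10}→126  {2,3,4,5,6,7,8,9,10}→84
  placing 0:m first → 210 extensions
  placing 2:k first → 252 extensions
total linear extensions = 462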